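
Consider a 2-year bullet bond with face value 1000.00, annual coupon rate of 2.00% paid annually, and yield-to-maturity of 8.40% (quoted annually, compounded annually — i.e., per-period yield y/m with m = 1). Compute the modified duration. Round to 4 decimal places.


Answer: Modified duration = 1.8258

Derivation:
Coupon per period c = face * coupon_rate / m = 20.000000
Periods per year m = 1; per-period yield y/m = 0.084000
Number of cashflows N = 2
Cashflows (t years, CF_t, discount factor 1/(1+y/m)^(m*t), PV):
  t = 1.0000: CF_t = 20.000000, DF = 0.922509, PV = 18.450185
  t = 2.0000: CF_t = 1020.000000, DF = 0.851023, PV = 868.043736
Price P = sum_t PV_t = 886.493920
First compute Macaulay numerator sum_t t * PV_t:
  t * PV_t at t = 1.0000: 18.450185
  t * PV_t at t = 2.0000: 1736.087472
Macaulay duration D = 1754.537656 / 886.493920 = 1.979187
Modified duration = D / (1 + y/m) = 1.979187 / (1 + 0.084000) = 1.825819


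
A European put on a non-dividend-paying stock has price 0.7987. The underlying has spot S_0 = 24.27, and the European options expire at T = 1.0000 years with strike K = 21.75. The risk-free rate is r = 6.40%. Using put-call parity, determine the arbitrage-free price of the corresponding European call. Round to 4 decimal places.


Answer: Call price = 4.6671

Derivation:
Put-call parity: C - P = S_0 * exp(-qT) - K * exp(-rT).
S_0 * exp(-qT) = 24.2700 * 1.00000000 = 24.27000000
K * exp(-rT) = 21.7500 * 0.93800500 = 20.40160874
C = P + S*exp(-qT) - K*exp(-rT)
C = 0.7987 + 24.27000000 - 20.40160874 = 4.6671


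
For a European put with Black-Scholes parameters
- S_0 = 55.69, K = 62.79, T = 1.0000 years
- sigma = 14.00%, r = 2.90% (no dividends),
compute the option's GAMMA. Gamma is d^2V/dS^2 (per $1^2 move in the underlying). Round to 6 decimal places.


Answer: Gamma = 0.043248

Derivation:
d1 = -0.5799659109; d2 = -0.7199659109
phi(d1) = 0.3371866103; exp(-qT) = 1.0000000000; exp(-rT) = 0.9714164645
Gamma = exp(-qT) * phi(d1) / (S * sigma * sqrt(T)) = 1.0000000000 * 0.3371866103 / (55.6900 * 0.1400 * 1.0000000000) = 0.043248


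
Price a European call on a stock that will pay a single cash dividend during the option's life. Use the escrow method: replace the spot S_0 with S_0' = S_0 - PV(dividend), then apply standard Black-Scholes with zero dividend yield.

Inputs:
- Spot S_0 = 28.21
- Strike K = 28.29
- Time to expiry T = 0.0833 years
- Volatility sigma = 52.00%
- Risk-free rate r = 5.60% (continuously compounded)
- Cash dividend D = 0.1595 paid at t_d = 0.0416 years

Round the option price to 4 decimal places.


Answer: Price = 1.6280

Derivation:
PV(D) = D * exp(-r * t_d) = 0.1595 * 0.99767311 = 0.15912886
S_0' = S_0 - PV(D) = 28.2100 - 0.15912886 = 28.05087114
d1 = (ln(S_0'/K) + (r + sigma^2/2)*T) / (sigma*sqrt(T)) = 0.04956164
d2 = d1 - sigma*sqrt(T) = -0.10051940
exp(-rT) = 0.99534606
N(d1) = 0.51976414; N(d2) = 0.45996599
C = S_0' * N(d1) - K * exp(-rT) * N(d2) = 28.05087114 * 0.51976414 - 28.2900 * 0.99534606 * 0.45996599 = 1.6280


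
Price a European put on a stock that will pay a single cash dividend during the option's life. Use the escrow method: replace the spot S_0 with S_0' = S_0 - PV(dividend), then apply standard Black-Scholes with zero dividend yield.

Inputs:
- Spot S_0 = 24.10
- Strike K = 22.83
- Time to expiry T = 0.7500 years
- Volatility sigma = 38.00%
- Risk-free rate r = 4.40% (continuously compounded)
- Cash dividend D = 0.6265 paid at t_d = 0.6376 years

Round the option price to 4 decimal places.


PV(D) = D * exp(-r * t_d) = 0.6265 * 0.97233547 = 0.60916817
S_0' = S_0 - PV(D) = 24.1000 - 0.60916817 = 23.49083183
d1 = (ln(S_0'/K) + (r + sigma^2/2)*T) / (sigma*sqrt(T)) = 0.35152959
d2 = d1 - sigma*sqrt(T) = 0.02243993
exp(-rT) = 0.96753856
N(-d1) = 0.36259554; N(-d2) = 0.49104851
P = K * exp(-rT) * N(-d2) - S_0' * N(-d1) = 22.8300 * 0.96753856 * 0.49104851 - 23.49083183 * 0.36259554 = 2.3291

Answer: Price = 2.3291


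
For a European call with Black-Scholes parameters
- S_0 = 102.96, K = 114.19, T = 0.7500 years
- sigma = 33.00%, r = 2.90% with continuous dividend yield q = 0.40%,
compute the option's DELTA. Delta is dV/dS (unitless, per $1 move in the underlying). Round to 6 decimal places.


d1 = -0.1537349557; d2 = -0.4395233389
phi(d1) = 0.3942556385; exp(-qT) = 0.9970044955; exp(-rT) = 0.9784848257
N(d1) = 0.4389093609
Delta = exp(-qT) * N(d1) = 0.9970044955 * 0.4389093609 = 0.437595

Answer: Delta = 0.437595


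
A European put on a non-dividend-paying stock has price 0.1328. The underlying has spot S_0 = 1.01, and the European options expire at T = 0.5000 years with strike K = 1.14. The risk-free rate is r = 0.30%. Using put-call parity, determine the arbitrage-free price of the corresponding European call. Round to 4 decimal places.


Put-call parity: C - P = S_0 * exp(-qT) - K * exp(-rT).
S_0 * exp(-qT) = 1.0100 * 1.00000000 = 1.01000000
K * exp(-rT) = 1.1400 * 0.99850112 = 1.13829128
C = P + S*exp(-qT) - K*exp(-rT)
C = 0.1328 + 1.01000000 - 1.13829128 = 0.0045

Answer: Call price = 0.0045


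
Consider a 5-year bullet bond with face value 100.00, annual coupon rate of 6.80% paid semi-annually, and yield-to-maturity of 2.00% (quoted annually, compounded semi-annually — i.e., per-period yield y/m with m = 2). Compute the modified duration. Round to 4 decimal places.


Coupon per period c = face * coupon_rate / m = 3.400000
Periods per year m = 2; per-period yield y/m = 0.010000
Number of cashflows N = 10
Cashflows (t years, CF_t, discount factor 1/(1+y/m)^(m*t), PV):
  t = 0.5000: CF_t = 3.400000, DF = 0.990099, PV = 3.366337
  t = 1.0000: CF_t = 3.400000, DF = 0.980296, PV = 3.333007
  t = 1.5000: CF_t = 3.400000, DF = 0.970590, PV = 3.300007
  t = 2.0000: CF_t = 3.400000, DF = 0.960980, PV = 3.267333
  t = 2.5000: CF_t = 3.400000, DF = 0.951466, PV = 3.234983
  t = 3.0000: CF_t = 3.400000, DF = 0.942045, PV = 3.202954
  t = 3.5000: CF_t = 3.400000, DF = 0.932718, PV = 3.171241
  t = 4.0000: CF_t = 3.400000, DF = 0.923483, PV = 3.139843
  t = 4.5000: CF_t = 3.400000, DF = 0.914340, PV = 3.108755
  t = 5.0000: CF_t = 103.400000, DF = 0.905287, PV = 93.606671
Price P = sum_t PV_t = 122.731131
First compute Macaulay numerator sum_t t * PV_t:
  t * PV_t at t = 0.5000: 1.683168
  t * PV_t at t = 1.0000: 3.333007
  t * PV_t at t = 1.5000: 4.950010
  t * PV_t at t = 2.0000: 6.534666
  t * PV_t at t = 2.5000: 8.087458
  t * PV_t at t = 3.0000: 9.608861
  t * PV_t at t = 3.5000: 11.099345
  t * PV_t at t = 4.0000: 12.559372
  t * PV_t at t = 4.5000: 13.989399
  t * PV_t at t = 5.0000: 468.033356
Macaulay duration D = 539.878642 / 122.731131 = 4.398873
Modified duration = D / (1 + y/m) = 4.398873 / (1 + 0.010000) = 4.355320

Answer: Modified duration = 4.3553


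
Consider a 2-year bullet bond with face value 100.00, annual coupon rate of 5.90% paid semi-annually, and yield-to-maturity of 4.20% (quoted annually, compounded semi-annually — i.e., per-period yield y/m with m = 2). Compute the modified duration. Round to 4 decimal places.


Coupon per period c = face * coupon_rate / m = 2.950000
Periods per year m = 2; per-period yield y/m = 0.021000
Number of cashflows N = 4
Cashflows (t years, CF_t, discount factor 1/(1+y/m)^(m*t), PV):
  t = 0.5000: CF_t = 2.950000, DF = 0.979432, PV = 2.889324
  t = 1.0000: CF_t = 2.950000, DF = 0.959287, PV = 2.829896
  t = 1.5000: CF_t = 2.950000, DF = 0.939556, PV = 2.771691
  t = 2.0000: CF_t = 102.950000, DF = 0.920231, PV = 94.737819
Price P = sum_t PV_t = 103.228730
First compute Macaulay numerator sum_t t * PV_t:
  t * PV_t at t = 0.5000: 1.444662
  t * PV_t at t = 1.0000: 2.829896
  t * PV_t at t = 1.5000: 4.157536
  t * PV_t at t = 2.0000: 189.475638
Macaulay duration D = 197.907733 / 103.228730 = 1.917177
Modified duration = D / (1 + y/m) = 1.917177 / (1 + 0.021000) = 1.877744

Answer: Modified duration = 1.8777


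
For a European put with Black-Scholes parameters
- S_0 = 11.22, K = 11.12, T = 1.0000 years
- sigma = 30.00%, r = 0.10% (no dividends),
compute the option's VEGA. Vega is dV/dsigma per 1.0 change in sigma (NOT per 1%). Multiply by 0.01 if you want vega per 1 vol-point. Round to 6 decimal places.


d1 = 0.1831753709; d2 = -0.1168246291
phi(d1) = 0.3923052115; exp(-qT) = 1.0000000000; exp(-rT) = 0.9990004998
Vega = S * exp(-qT) * phi(d1) * sqrt(T) = 11.2200 * 1.0000000000 * 0.3923052115 * 1.0000000000 = 4.401664

Answer: Vega = 4.401664


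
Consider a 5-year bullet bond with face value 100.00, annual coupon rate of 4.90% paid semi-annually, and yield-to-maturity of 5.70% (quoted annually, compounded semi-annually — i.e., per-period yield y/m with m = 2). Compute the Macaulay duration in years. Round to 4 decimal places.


Coupon per period c = face * coupon_rate / m = 2.450000
Periods per year m = 2; per-period yield y/m = 0.028500
Number of cashflows N = 10
Cashflows (t years, CF_t, discount factor 1/(1+y/m)^(m*t), PV):
  t = 0.5000: CF_t = 2.450000, DF = 0.972290, PV = 2.382110
  t = 1.0000: CF_t = 2.450000, DF = 0.945347, PV = 2.316101
  t = 1.5000: CF_t = 2.450000, DF = 0.919152, PV = 2.251921
  t = 2.0000: CF_t = 2.450000, DF = 0.893682, PV = 2.189520
  t = 2.5000: CF_t = 2.450000, DF = 0.868917, PV = 2.128848
  t = 3.0000: CF_t = 2.450000, DF = 0.844840, PV = 2.069857
  t = 3.5000: CF_t = 2.450000, DF = 0.821429, PV = 2.012501
  t = 4.0000: CF_t = 2.450000, DF = 0.798667, PV = 1.956734
  t = 4.5000: CF_t = 2.450000, DF = 0.776536, PV = 1.902512
  t = 5.0000: CF_t = 102.450000, DF = 0.755018, PV = 77.351547
Price P = sum_t PV_t = 96.561650
Macaulay numerator sum_t t * PV_t:
  t * PV_t at t = 0.5000: 1.191055
  t * PV_t at t = 1.0000: 2.316101
  t * PV_t at t = 1.5000: 3.377882
  t * PV_t at t = 2.0000: 4.379040
  t * PV_t at t = 2.5000: 5.322119
  t * PV_t at t = 3.0000: 6.209571
  t * PV_t at t = 3.5000: 7.043752
  t * PV_t at t = 4.0000: 7.826935
  t * PV_t at t = 4.5000: 8.561304
  t * PV_t at t = 5.0000: 386.757734
Macaulay duration D = (sum_t t * PV_t) / P = 432.985492 / 96.561650 = 4.484032

Answer: Macaulay duration = 4.4840 years


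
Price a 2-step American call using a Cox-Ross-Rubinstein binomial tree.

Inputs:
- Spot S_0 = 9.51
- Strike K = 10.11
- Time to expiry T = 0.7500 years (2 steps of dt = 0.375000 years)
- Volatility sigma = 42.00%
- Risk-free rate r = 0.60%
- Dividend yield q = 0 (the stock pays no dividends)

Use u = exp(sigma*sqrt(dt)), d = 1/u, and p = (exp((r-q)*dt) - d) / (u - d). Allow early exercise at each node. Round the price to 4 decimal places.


dt = T/N = 0.375000
u = exp(sigma*sqrt(dt)) = 1.293299; d = 1/u = 0.773216
p = (exp((r-q)*dt) - d) / (u - d) = 0.440384
Discount per step: exp(-r*dt) = 0.997753
Stock lattice S(k, i) with i counting down-moves:
  k=0: S(0,0) = 9.5100
  k=1: S(1,0) = 12.2993; S(1,1) = 7.3533
  k=2: S(2,0) = 15.9066; S(2,1) = 9.5100; S(2,2) = 5.6857
Terminal payoffs V(N, i) = max(S_T - K, 0):
  V(2,0) = 5.796641; V(2,1) = 0.000000; V(2,2) = 0.000000
Backward induction: V(k, i) = exp(-r*dt) * [p * V(k+1, i) + (1-p) * V(k+1, i+1)]; then take max(V_cont, immediate exercise) for American.
  V(1,0) = exp(-r*dt) * [p*5.796641 + (1-p)*0.000000] = 2.547012; exercise = 2.189275; V(1,0) = max -> 2.547012
  V(1,1) = exp(-r*dt) * [p*0.000000 + (1-p)*0.000000] = 0.000000; exercise = 0.000000; V(1,1) = max -> 0.000000
  V(0,0) = exp(-r*dt) * [p*2.547012 + (1-p)*0.000000] = 1.119143; exercise = 0.000000; V(0,0) = max -> 1.119143

Answer: Price = V(0,0) = 1.1191


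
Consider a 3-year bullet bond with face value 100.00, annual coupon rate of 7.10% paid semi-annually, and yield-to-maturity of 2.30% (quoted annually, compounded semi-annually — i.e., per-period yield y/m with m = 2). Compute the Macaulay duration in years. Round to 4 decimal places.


Coupon per period c = face * coupon_rate / m = 3.550000
Periods per year m = 2; per-period yield y/m = 0.011500
Number of cashflows N = 6
Cashflows (t years, CF_t, discount factor 1/(1+y/m)^(m*t), PV):
  t = 0.5000: CF_t = 3.550000, DF = 0.988631, PV = 3.509639
  t = 1.0000: CF_t = 3.550000, DF = 0.977391, PV = 3.469737
  t = 1.5000: CF_t = 3.550000, DF = 0.966279, PV = 3.430289
  t = 2.0000: CF_t = 3.550000, DF = 0.955293, PV = 3.391289
  t = 2.5000: CF_t = 3.550000, DF = 0.944432, PV = 3.352733
  t = 3.0000: CF_t = 103.550000, DF = 0.933694, PV = 96.684038
Price P = sum_t PV_t = 113.837725
Macaulay numerator sum_t t * PV_t:
  t * PV_t at t = 0.5000: 1.754820
  t * PV_t at t = 1.0000: 3.469737
  t * PV_t at t = 1.5000: 5.145433
  t * PV_t at t = 2.0000: 6.782578
  t * PV_t at t = 2.5000: 8.381832
  t * PV_t at t = 3.0000: 290.052114
Macaulay duration D = (sum_t t * PV_t) / P = 315.586514 / 113.837725 = 2.772249

Answer: Macaulay duration = 2.7722 years


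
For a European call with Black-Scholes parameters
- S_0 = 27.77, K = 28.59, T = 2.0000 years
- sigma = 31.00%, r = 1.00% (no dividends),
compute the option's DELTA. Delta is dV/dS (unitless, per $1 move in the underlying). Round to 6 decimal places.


d1 = 0.1984444885; d2 = -0.2399617158
phi(d1) = 0.3911638939; exp(-qT) = 1.0000000000; exp(-rT) = 0.9801986733
N(d1) = 0.5786513437
Delta = exp(-qT) * N(d1) = 1.0000000000 * 0.5786513437 = 0.578651

Answer: Delta = 0.578651


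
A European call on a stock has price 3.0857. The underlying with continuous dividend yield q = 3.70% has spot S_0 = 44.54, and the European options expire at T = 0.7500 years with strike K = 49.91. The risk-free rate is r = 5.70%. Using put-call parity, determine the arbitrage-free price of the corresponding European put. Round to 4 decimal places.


Answer: Put price = 7.5860

Derivation:
Put-call parity: C - P = S_0 * exp(-qT) - K * exp(-rT).
S_0 * exp(-qT) = 44.5400 * 0.97263149 = 43.32100676
K * exp(-rT) = 49.9100 * 0.95815090 = 47.82131131
P = C - S*exp(-qT) + K*exp(-rT)
P = 3.0857 - 43.32100676 + 47.82131131 = 7.5860


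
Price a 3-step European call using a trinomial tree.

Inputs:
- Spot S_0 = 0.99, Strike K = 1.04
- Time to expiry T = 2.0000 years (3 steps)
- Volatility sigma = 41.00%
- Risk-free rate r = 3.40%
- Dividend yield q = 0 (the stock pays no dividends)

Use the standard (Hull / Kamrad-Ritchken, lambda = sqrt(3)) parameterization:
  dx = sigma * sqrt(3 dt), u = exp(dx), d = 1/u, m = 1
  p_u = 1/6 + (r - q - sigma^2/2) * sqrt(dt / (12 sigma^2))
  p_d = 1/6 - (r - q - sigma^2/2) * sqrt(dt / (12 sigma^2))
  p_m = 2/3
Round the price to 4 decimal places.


dt = T/N = 0.666667; dx = sigma*sqrt(3*dt) = 0.579828
u = exp(dx) = 1.785730; d = 1/u = 0.559995
p_u = 0.137894, p_m = 0.666667, p_d = 0.195440
Discount per step: exp(-r*dt) = 0.977588
Stock lattice S(k, j) with j the centered position index:
  k=0: S(0,+0) = 0.9900
  k=1: S(1,-1) = 0.5544; S(1,+0) = 0.9900; S(1,+1) = 1.7679
  k=2: S(2,-2) = 0.3105; S(2,-1) = 0.5544; S(2,+0) = 0.9900; S(2,+1) = 1.7679; S(2,+2) = 3.1569
  k=3: S(3,-3) = 0.1739; S(3,-2) = 0.3105; S(3,-1) = 0.5544; S(3,+0) = 0.9900; S(3,+1) = 1.7679; S(3,+2) = 3.1569; S(3,+3) = 5.6375
Terminal payoffs V(N, j) = max(S_T - K, 0):
  V(3,-3) = 0.000000; V(3,-2) = 0.000000; V(3,-1) = 0.000000; V(3,+0) = 0.000000; V(3,+1) = 0.727873; V(3,+2) = 2.116945; V(3,+3) = 4.597453
Backward induction: V(k, j) = exp(-r*dt) * [p_u * V(k+1, j+1) + p_m * V(k+1, j) + p_d * V(k+1, j-1)]
  V(2,-2) = exp(-r*dt) * [p_u*0.000000 + p_m*0.000000 + p_d*0.000000] = 0.000000
  V(2,-1) = exp(-r*dt) * [p_u*0.000000 + p_m*0.000000 + p_d*0.000000] = 0.000000
  V(2,+0) = exp(-r*dt) * [p_u*0.727873 + p_m*0.000000 + p_d*0.000000] = 0.098120
  V(2,+1) = exp(-r*dt) * [p_u*2.116945 + p_m*0.727873 + p_d*0.000000] = 0.759745
  V(2,+2) = exp(-r*dt) * [p_u*4.597453 + p_m*2.116945 + p_d*0.727873] = 2.138486
  V(1,-1) = exp(-r*dt) * [p_u*0.098120 + p_m*0.000000 + p_d*0.000000] = 0.013227
  V(1,+0) = exp(-r*dt) * [p_u*0.759745 + p_m*0.098120 + p_d*0.000000] = 0.166363
  V(1,+1) = exp(-r*dt) * [p_u*2.138486 + p_m*0.759745 + p_d*0.098120] = 0.802167
  V(0,+0) = exp(-r*dt) * [p_u*0.802167 + p_m*0.166363 + p_d*0.013227] = 0.219085

Answer: Price = V(0,0) = 0.2191


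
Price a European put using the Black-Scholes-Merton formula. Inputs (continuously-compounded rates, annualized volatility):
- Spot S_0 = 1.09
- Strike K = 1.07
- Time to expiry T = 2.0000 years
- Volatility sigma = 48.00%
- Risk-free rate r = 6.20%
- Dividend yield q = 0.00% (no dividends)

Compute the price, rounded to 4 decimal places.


Answer: Price = 0.2037

Derivation:
d1 = (ln(S/K) + (r - q + 0.5*sigma^2) * T) / (sigma * sqrt(T)) = 0.54936164
d2 = d1 - sigma * sqrt(T) = -0.12946087
exp(-rT) = 0.88337984; exp(-qT) = 1.00000000
P = K * exp(-rT) * N(-d2) - S_0 * exp(-qT) * N(-d1)
N(-d1) = 0.29137865; N(-d2) = 0.55150351
P = 1.0700 * 0.88337984 * 0.55150351 - 1.0900 * 1.00000000 * 0.29137865 = 0.2037


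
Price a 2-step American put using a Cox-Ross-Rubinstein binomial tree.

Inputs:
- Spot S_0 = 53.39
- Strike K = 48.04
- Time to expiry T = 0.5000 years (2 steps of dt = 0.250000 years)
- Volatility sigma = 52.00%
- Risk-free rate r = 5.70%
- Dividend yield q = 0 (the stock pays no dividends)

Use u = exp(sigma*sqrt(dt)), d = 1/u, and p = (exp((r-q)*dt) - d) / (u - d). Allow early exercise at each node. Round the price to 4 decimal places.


dt = T/N = 0.250000
u = exp(sigma*sqrt(dt)) = 1.296930; d = 1/u = 0.771052
p = (exp((r-q)*dt) - d) / (u - d) = 0.462655
Discount per step: exp(-r*dt) = 0.985851
Stock lattice S(k, i) with i counting down-moves:
  k=0: S(0,0) = 53.3900
  k=1: S(1,0) = 69.2431; S(1,1) = 41.1664
  k=2: S(2,0) = 89.8035; S(2,1) = 53.3900; S(2,2) = 31.7415
Terminal payoffs V(N, i) = max(K - S_T, 0):
  V(2,0) = 0.000000; V(2,1) = 0.000000; V(2,2) = 16.298548
Backward induction: V(k, i) = exp(-r*dt) * [p * V(k+1, i) + (1-p) * V(k+1, i+1)]; then take max(V_cont, immediate exercise) for American.
  V(1,0) = exp(-r*dt) * [p*0.000000 + (1-p)*0.000000] = 0.000000; exercise = 0.000000; V(1,0) = max -> 0.000000
  V(1,1) = exp(-r*dt) * [p*0.000000 + (1-p)*16.298548] = 8.634024; exercise = 6.873556; V(1,1) = max -> 8.634024
  V(0,0) = exp(-r*dt) * [p*0.000000 + (1-p)*8.634024] = 4.573805; exercise = 0.000000; V(0,0) = max -> 4.573805

Answer: Price = V(0,0) = 4.5738


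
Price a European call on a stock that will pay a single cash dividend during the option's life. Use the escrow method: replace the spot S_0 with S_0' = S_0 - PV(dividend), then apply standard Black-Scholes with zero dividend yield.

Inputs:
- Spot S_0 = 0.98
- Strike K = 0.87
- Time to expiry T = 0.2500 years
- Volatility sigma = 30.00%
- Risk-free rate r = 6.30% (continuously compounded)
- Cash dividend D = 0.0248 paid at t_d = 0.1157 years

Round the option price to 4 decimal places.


PV(D) = D * exp(-r * t_d) = 0.0248 * 0.99273740 = 0.02461989
S_0' = S_0 - PV(D) = 0.9800 - 0.02461989 = 0.95538011
d1 = (ln(S_0'/K) + (r + sigma^2/2)*T) / (sigma*sqrt(T)) = 0.80410715
d2 = d1 - sigma*sqrt(T) = 0.65410715
exp(-rT) = 0.98437338
N(d1) = 0.78933245; N(d2) = 0.74347861
C = S_0' * N(d1) - K * exp(-rT) * N(d2) = 0.95538011 * 0.78933245 - 0.8700 * 0.98437338 * 0.74347861 = 0.1174

Answer: Price = 0.1174


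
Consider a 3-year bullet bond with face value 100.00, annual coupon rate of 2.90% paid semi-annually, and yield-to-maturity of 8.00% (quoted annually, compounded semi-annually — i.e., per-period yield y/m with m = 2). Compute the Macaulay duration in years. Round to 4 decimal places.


Coupon per period c = face * coupon_rate / m = 1.450000
Periods per year m = 2; per-period yield y/m = 0.040000
Number of cashflows N = 6
Cashflows (t years, CF_t, discount factor 1/(1+y/m)^(m*t), PV):
  t = 0.5000: CF_t = 1.450000, DF = 0.961538, PV = 1.394231
  t = 1.0000: CF_t = 1.450000, DF = 0.924556, PV = 1.340607
  t = 1.5000: CF_t = 1.450000, DF = 0.888996, PV = 1.289045
  t = 2.0000: CF_t = 1.450000, DF = 0.854804, PV = 1.239466
  t = 2.5000: CF_t = 1.450000, DF = 0.821927, PV = 1.191794
  t = 3.0000: CF_t = 101.450000, DF = 0.790315, PV = 80.177409
Price P = sum_t PV_t = 86.632551
Macaulay numerator sum_t t * PV_t:
  t * PV_t at t = 0.5000: 0.697115
  t * PV_t at t = 1.0000: 1.340607
  t * PV_t at t = 1.5000: 1.933567
  t * PV_t at t = 2.0000: 2.478932
  t * PV_t at t = 2.5000: 2.979486
  t * PV_t at t = 3.0000: 240.532226
Macaulay duration D = (sum_t t * PV_t) / P = 249.961933 / 86.632551 = 2.885312

Answer: Macaulay duration = 2.8853 years


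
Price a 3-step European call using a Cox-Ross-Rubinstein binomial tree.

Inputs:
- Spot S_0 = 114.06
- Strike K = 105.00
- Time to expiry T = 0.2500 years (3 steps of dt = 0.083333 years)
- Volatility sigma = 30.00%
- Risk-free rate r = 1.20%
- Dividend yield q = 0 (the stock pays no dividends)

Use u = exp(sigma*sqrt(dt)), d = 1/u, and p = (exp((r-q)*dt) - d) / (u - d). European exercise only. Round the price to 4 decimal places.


dt = T/N = 0.083333
u = exp(sigma*sqrt(dt)) = 1.090463; d = 1/u = 0.917042
p = (exp((r-q)*dt) - d) / (u - d) = 0.484132
Discount per step: exp(-r*dt) = 0.999000
Stock lattice S(k, i) with i counting down-moves:
  k=0: S(0,0) = 114.0600
  k=1: S(1,0) = 124.3782; S(1,1) = 104.5978
  k=2: S(2,0) = 135.6299; S(2,1) = 114.0600; S(2,2) = 95.9205
  k=3: S(3,0) = 147.8994; S(3,1) = 124.3782; S(3,2) = 104.5978; S(3,3) = 87.9631
Terminal payoffs V(N, i) = max(S_T - K, 0):
  V(3,0) = 42.899390; V(3,1) = 19.378230; V(3,2) = 0.000000; V(3,3) = 0.000000
Backward induction: V(k, i) = exp(-r*dt) * [p * V(k+1, i) + (1-p) * V(k+1, i+1)].
  V(2,0) = exp(-r*dt) * [p*42.899390 + (1-p)*19.378230] = 30.734828
  V(2,1) = exp(-r*dt) * [p*19.378230 + (1-p)*0.000000] = 9.372246
  V(2,2) = exp(-r*dt) * [p*0.000000 + (1-p)*0.000000] = 0.000000
  V(1,0) = exp(-r*dt) * [p*30.734828 + (1-p)*9.372246] = 19.694852
  V(1,1) = exp(-r*dt) * [p*9.372246 + (1-p)*0.000000] = 4.532869
  V(0,0) = exp(-r*dt) * [p*19.694852 + (1-p)*4.532869] = 11.861404

Answer: Price = V(0,0) = 11.8614


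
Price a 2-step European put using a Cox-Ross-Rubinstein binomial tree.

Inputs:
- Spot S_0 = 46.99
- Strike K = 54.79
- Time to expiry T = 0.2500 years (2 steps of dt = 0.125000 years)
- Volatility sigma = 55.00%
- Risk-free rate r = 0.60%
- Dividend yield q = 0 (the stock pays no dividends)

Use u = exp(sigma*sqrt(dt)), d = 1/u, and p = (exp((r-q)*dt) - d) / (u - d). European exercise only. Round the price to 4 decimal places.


dt = T/N = 0.125000
u = exp(sigma*sqrt(dt)) = 1.214648; d = 1/u = 0.823284
p = (exp((r-q)*dt) - d) / (u - d) = 0.453456
Discount per step: exp(-r*dt) = 0.999250
Stock lattice S(k, i) with i counting down-moves:
  k=0: S(0,0) = 46.9900
  k=1: S(1,0) = 57.0763; S(1,1) = 38.6861
  k=2: S(2,0) = 69.3276; S(2,1) = 46.9900; S(2,2) = 31.8496
Terminal payoffs V(N, i) = max(K - S_T, 0):
  V(2,0) = 0.000000; V(2,1) = 7.800000; V(2,2) = 22.940360
Backward induction: V(k, i) = exp(-r*dt) * [p * V(k+1, i) + (1-p) * V(k+1, i+1)].
  V(1,0) = exp(-r*dt) * [p*0.000000 + (1-p)*7.800000] = 4.259846
  V(1,1) = exp(-r*dt) * [p*7.800000 + (1-p)*22.940360] = 16.062820
  V(0,0) = exp(-r*dt) * [p*4.259846 + (1-p)*16.062820] = 10.702659

Answer: Price = V(0,0) = 10.7027


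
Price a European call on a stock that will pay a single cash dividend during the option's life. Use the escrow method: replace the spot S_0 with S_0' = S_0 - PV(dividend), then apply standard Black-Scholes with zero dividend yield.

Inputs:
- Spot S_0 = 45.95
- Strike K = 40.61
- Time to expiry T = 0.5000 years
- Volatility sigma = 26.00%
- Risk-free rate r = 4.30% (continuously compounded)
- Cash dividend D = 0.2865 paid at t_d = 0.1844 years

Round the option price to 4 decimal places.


PV(D) = D * exp(-r * t_d) = 0.2865 * 0.99210215 = 0.28423727
S_0' = S_0 - PV(D) = 45.9500 - 0.28423727 = 45.66576273
d1 = (ln(S_0'/K) + (r + sigma^2/2)*T) / (sigma*sqrt(T)) = 0.84708401
d2 = d1 - sigma*sqrt(T) = 0.66323625
exp(-rT) = 0.97872948
N(d1) = 0.80152585; N(d2) = 0.74641037
C = S_0' * N(d1) - K * exp(-rT) * N(d2) = 45.66576273 * 0.80152585 - 40.6100 * 0.97872948 * 0.74641037 = 6.9353

Answer: Price = 6.9353


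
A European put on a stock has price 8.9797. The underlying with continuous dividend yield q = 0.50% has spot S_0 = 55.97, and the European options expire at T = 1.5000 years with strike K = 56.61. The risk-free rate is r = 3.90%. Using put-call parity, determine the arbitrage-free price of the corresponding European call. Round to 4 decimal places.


Put-call parity: C - P = S_0 * exp(-qT) - K * exp(-rT).
S_0 * exp(-qT) = 55.9700 * 0.99252805 = 55.55179523
K * exp(-rT) = 56.6100 * 0.94317824 = 53.39332019
C = P + S*exp(-qT) - K*exp(-rT)
C = 8.9797 + 55.55179523 - 53.39332019 = 11.1382

Answer: Call price = 11.1382


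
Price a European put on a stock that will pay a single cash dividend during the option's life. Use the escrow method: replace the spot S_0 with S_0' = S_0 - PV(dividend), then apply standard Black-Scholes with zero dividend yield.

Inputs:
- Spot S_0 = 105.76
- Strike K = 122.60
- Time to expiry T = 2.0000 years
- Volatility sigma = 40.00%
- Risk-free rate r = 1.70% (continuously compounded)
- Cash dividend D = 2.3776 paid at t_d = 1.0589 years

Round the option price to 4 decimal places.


PV(D) = D * exp(-r * t_d) = 2.3776 * 0.98215976 = 2.33518303
S_0' = S_0 - PV(D) = 105.7600 - 2.33518303 = 103.42481697
d1 = (ln(S_0'/K) + (r + sigma^2/2)*T) / (sigma*sqrt(T)) = 0.04228131
d2 = d1 - sigma*sqrt(T) = -0.52340412
exp(-rT) = 0.96657150
N(-d1) = 0.48313722; N(-d2) = 0.69965347
P = K * exp(-rT) * N(-d2) - S_0' * N(-d1) = 122.6000 * 0.96657150 * 0.69965347 - 103.42481697 * 0.48313722 = 32.9417

Answer: Price = 32.9417


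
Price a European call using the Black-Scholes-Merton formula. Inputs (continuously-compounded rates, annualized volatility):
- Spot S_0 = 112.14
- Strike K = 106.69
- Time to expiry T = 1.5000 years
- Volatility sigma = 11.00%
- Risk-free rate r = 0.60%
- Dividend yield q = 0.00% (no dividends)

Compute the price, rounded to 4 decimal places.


Answer: Price = 9.6014

Derivation:
d1 = (ln(S/K) + (r - q + 0.5*sigma^2) * T) / (sigma * sqrt(T)) = 0.50396884
d2 = d1 - sigma * sqrt(T) = 0.36924690
exp(-rT) = 0.99104038; exp(-qT) = 1.00000000
C = S_0 * exp(-qT) * N(d1) - K * exp(-rT) * N(d2)
N(d1) = 0.69285836; N(d2) = 0.64402815
C = 112.1400 * 1.00000000 * 0.69285836 - 106.6900 * 0.99104038 * 0.64402815 = 9.6014


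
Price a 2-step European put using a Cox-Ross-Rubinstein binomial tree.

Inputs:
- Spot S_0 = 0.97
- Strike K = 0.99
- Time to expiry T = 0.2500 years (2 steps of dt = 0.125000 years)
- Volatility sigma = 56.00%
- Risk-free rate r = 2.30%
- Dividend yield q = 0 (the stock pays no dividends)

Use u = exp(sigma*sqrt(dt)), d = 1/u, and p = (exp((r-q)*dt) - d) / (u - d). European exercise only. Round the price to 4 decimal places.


Answer: Price = V(0,0) = 0.1084

Derivation:
dt = T/N = 0.125000
u = exp(sigma*sqrt(dt)) = 1.218950; d = 1/u = 0.820378
p = (exp((r-q)*dt) - d) / (u - d) = 0.457887
Discount per step: exp(-r*dt) = 0.997129
Stock lattice S(k, i) with i counting down-moves:
  k=0: S(0,0) = 0.9700
  k=1: S(1,0) = 1.1824; S(1,1) = 0.7958
  k=2: S(2,0) = 1.4413; S(2,1) = 0.9700; S(2,2) = 0.6528
Terminal payoffs V(N, i) = max(K - S_T, 0):
  V(2,0) = 0.000000; V(2,1) = 0.020000; V(2,2) = 0.337170
Backward induction: V(k, i) = exp(-r*dt) * [p * V(k+1, i) + (1-p) * V(k+1, i+1)].
  V(1,0) = exp(-r*dt) * [p*0.000000 + (1-p)*0.020000] = 0.010811
  V(1,1) = exp(-r*dt) * [p*0.020000 + (1-p)*0.337170] = 0.191391
  V(0,0) = exp(-r*dt) * [p*0.010811 + (1-p)*0.191391] = 0.108394


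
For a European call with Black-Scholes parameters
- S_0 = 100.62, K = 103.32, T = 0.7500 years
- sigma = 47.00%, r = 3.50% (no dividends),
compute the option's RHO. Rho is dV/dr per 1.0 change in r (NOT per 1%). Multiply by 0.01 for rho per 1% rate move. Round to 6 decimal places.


Answer: Rho = 31.638063

Derivation:
d1 = 0.2029510924; d2 = -0.2040808473
phi(d1) = 0.3908102597; exp(-qT) = 1.0000000000; exp(-rT) = 0.9740915363
N(d2) = 0.4191451605
Rho = K*T*exp(-rT)*N(d2) = 103.3200 * 0.7500 * 0.9740915363 * 0.4191451605 = 31.638063


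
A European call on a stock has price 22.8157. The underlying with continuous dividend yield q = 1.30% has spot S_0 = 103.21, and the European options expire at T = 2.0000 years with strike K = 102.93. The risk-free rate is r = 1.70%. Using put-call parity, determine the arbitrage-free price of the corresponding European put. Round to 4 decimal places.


Put-call parity: C - P = S_0 * exp(-qT) - K * exp(-rT).
S_0 * exp(-qT) = 103.2100 * 0.97433509 = 100.56112460
K * exp(-rT) = 102.9300 * 0.96657150 = 99.48920497
P = C - S*exp(-qT) + K*exp(-rT)
P = 22.8157 - 100.56112460 + 99.48920497 = 21.7438

Answer: Put price = 21.7438


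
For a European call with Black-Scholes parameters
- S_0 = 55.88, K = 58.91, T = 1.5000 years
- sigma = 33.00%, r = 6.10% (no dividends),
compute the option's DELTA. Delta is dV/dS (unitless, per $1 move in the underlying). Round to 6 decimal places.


Answer: Delta = 0.617082

Derivation:
d1 = 0.2978249931; d2 = -0.1063408144
phi(d1) = 0.3816358503; exp(-qT) = 1.0000000000; exp(-rT) = 0.9125613162
N(d1) = 0.6170816310
Delta = exp(-qT) * N(d1) = 1.0000000000 * 0.6170816310 = 0.617082


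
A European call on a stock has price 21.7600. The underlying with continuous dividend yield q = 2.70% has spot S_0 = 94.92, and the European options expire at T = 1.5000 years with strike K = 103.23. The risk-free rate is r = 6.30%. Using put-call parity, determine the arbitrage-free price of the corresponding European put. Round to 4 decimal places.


Answer: Put price = 24.5290

Derivation:
Put-call parity: C - P = S_0 * exp(-qT) - K * exp(-rT).
S_0 * exp(-qT) = 94.9200 * 0.96030916 = 91.15254590
K * exp(-rT) = 103.2300 * 0.90982773 = 93.92151705
P = C - S*exp(-qT) + K*exp(-rT)
P = 21.7600 - 91.15254590 + 93.92151705 = 24.5290


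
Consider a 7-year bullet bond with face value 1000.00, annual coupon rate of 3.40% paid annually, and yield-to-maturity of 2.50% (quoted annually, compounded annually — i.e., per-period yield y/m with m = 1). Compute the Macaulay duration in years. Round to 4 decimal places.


Answer: Macaulay duration = 6.3672 years

Derivation:
Coupon per period c = face * coupon_rate / m = 34.000000
Periods per year m = 1; per-period yield y/m = 0.025000
Number of cashflows N = 7
Cashflows (t years, CF_t, discount factor 1/(1+y/m)^(m*t), PV):
  t = 1.0000: CF_t = 34.000000, DF = 0.975610, PV = 33.170732
  t = 2.0000: CF_t = 34.000000, DF = 0.951814, PV = 32.361689
  t = 3.0000: CF_t = 34.000000, DF = 0.928599, PV = 31.572380
  t = 4.0000: CF_t = 34.000000, DF = 0.905951, PV = 30.802322
  t = 5.0000: CF_t = 34.000000, DF = 0.883854, PV = 30.051046
  t = 6.0000: CF_t = 34.000000, DF = 0.862297, PV = 29.318093
  t = 7.0000: CF_t = 1034.000000, DF = 0.841265, PV = 869.868253
Price P = sum_t PV_t = 1057.144515
Macaulay numerator sum_t t * PV_t:
  t * PV_t at t = 1.0000: 33.170732
  t * PV_t at t = 2.0000: 64.723379
  t * PV_t at t = 3.0000: 94.717140
  t * PV_t at t = 4.0000: 123.209288
  t * PV_t at t = 5.0000: 150.255229
  t * PV_t at t = 6.0000: 175.908561
  t * PV_t at t = 7.0000: 6089.077772
Macaulay duration D = (sum_t t * PV_t) / P = 6731.062099 / 1057.144515 = 6.367211


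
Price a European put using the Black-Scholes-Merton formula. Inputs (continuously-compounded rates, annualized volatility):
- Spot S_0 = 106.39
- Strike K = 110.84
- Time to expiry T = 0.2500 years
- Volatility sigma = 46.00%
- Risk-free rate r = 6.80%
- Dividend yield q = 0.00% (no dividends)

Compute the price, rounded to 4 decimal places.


Answer: Price = 11.2028

Derivation:
d1 = (ln(S/K) + (r - q + 0.5*sigma^2) * T) / (sigma * sqrt(T)) = 0.01075595
d2 = d1 - sigma * sqrt(T) = -0.21924405
exp(-rT) = 0.98314368; exp(-qT) = 1.00000000
P = K * exp(-rT) * N(-d2) - S_0 * exp(-qT) * N(-d1)
N(-d1) = 0.49570908; N(-d2) = 0.58677003
P = 110.8400 * 0.98314368 * 0.58677003 - 106.3900 * 1.00000000 * 0.49570908 = 11.2028


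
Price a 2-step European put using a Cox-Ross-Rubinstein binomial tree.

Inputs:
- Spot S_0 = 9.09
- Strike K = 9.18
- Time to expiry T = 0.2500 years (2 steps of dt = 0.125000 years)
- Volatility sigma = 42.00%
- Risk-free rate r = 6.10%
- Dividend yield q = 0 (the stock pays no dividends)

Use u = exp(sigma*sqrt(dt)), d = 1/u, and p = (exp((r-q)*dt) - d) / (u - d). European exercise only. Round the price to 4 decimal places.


dt = T/N = 0.125000
u = exp(sigma*sqrt(dt)) = 1.160084; d = 1/u = 0.862007
p = (exp((r-q)*dt) - d) / (u - d) = 0.488623
Discount per step: exp(-r*dt) = 0.992404
Stock lattice S(k, i) with i counting down-moves:
  k=0: S(0,0) = 9.0900
  k=1: S(1,0) = 10.5452; S(1,1) = 7.8356
  k=2: S(2,0) = 12.2333; S(2,1) = 9.0900; S(2,2) = 6.7544
Terminal payoffs V(N, i) = max(K - S_T, 0):
  V(2,0) = 0.000000; V(2,1) = 0.090000; V(2,2) = 2.425628
Backward induction: V(k, i) = exp(-r*dt) * [p * V(k+1, i) + (1-p) * V(k+1, i+1)].
  V(1,0) = exp(-r*dt) * [p*0.000000 + (1-p)*0.090000] = 0.045674
  V(1,1) = exp(-r*dt) * [p*0.090000 + (1-p)*2.425628] = 1.274629
  V(0,0) = exp(-r*dt) * [p*0.045674 + (1-p)*1.274629] = 0.669012

Answer: Price = V(0,0) = 0.6690


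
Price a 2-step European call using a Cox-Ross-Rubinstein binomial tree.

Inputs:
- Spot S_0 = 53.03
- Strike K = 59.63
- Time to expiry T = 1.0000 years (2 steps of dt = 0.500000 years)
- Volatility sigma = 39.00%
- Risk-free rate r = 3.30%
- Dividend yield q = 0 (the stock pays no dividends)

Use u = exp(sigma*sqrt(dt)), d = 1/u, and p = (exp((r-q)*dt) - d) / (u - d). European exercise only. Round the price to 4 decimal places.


Answer: Price = V(0,0) = 6.6756

Derivation:
dt = T/N = 0.500000
u = exp(sigma*sqrt(dt)) = 1.317547; d = 1/u = 0.758986
p = (exp((r-q)*dt) - d) / (u - d) = 0.461276
Discount per step: exp(-r*dt) = 0.983635
Stock lattice S(k, i) with i counting down-moves:
  k=0: S(0,0) = 53.0300
  k=1: S(1,0) = 69.8695; S(1,1) = 40.2490
  k=2: S(2,0) = 92.0564; S(2,1) = 53.0300; S(2,2) = 30.5485
Terminal payoffs V(N, i) = max(S_T - K, 0):
  V(2,0) = 32.426368; V(2,1) = 0.000000; V(2,2) = 0.000000
Backward induction: V(k, i) = exp(-r*dt) * [p * V(k+1, i) + (1-p) * V(k+1, i+1)].
  V(1,0) = exp(-r*dt) * [p*32.426368 + (1-p)*0.000000] = 14.712731
  V(1,1) = exp(-r*dt) * [p*0.000000 + (1-p)*0.000000] = 0.000000
  V(0,0) = exp(-r*dt) * [p*14.712731 + (1-p)*0.000000] = 6.675569


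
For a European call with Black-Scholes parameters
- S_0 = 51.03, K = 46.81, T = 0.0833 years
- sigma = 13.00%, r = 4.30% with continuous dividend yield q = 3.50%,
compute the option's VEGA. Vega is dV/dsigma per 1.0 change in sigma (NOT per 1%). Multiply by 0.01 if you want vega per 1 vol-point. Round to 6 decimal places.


Answer: Vega = 0.381738

Derivation:
d1 = 2.3370606167; d2 = 2.2995403555
phi(d1) = 0.0259946457; exp(-qT) = 0.9970887459; exp(-rT) = 0.9964245074
Vega = S * exp(-qT) * phi(d1) * sqrt(T) = 51.0300 * 0.9970887459 * 0.0259946457 * 0.2886173938 = 0.381738


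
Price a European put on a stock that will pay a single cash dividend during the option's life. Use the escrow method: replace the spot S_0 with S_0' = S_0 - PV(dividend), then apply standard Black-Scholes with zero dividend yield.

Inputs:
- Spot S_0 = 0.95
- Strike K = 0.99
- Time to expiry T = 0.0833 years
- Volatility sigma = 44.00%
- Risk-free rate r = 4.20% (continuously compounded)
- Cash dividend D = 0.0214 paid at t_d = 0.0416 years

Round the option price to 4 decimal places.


PV(D) = D * exp(-r * t_d) = 0.0214 * 0.99825433 = 0.02136264
S_0' = S_0 - PV(D) = 0.9500 - 0.02136264 = 0.92863736
d1 = (ln(S_0'/K) + (r + sigma^2/2)*T) / (sigma*sqrt(T)) = -0.41281925
d2 = d1 - sigma*sqrt(T) = -0.53981090
exp(-rT) = 0.99650751
N(-d1) = 0.66013048; N(-d2) = 0.70533627
P = K * exp(-rT) * N(-d2) - S_0' * N(-d1) = 0.9900 * 0.99650751 * 0.70533627 - 0.92863736 * 0.66013048 = 0.0828

Answer: Price = 0.0828


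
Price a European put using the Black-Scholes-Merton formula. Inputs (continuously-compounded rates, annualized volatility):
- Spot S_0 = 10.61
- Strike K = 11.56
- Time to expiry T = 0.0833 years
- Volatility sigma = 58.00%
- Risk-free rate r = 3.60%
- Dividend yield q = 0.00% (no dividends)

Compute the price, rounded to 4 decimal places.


d1 = (ln(S/K) + (r - q + 0.5*sigma^2) * T) / (sigma * sqrt(T)) = -0.41066210
d2 = d1 - sigma * sqrt(T) = -0.57806019
exp(-rT) = 0.99700569; exp(-qT) = 1.00000000
P = K * exp(-rT) * N(-d2) - S_0 * exp(-qT) * N(-d1)
N(-d1) = 0.65933984; N(-d2) = 0.71838826
P = 11.5600 * 0.99700569 * 0.71838826 - 10.6100 * 1.00000000 * 0.65933984 = 1.2841

Answer: Price = 1.2841


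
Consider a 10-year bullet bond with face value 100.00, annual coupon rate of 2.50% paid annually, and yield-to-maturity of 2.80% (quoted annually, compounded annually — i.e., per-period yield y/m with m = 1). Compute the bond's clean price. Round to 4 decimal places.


Coupon per period c = face * coupon_rate / m = 2.500000
Periods per year m = 1; per-period yield y/m = 0.028000
Number of cashflows N = 10
Cashflows (t years, CF_t, discount factor 1/(1+y/m)^(m*t), PV):
  t = 1.0000: CF_t = 2.500000, DF = 0.972763, PV = 2.431907
  t = 2.0000: CF_t = 2.500000, DF = 0.946267, PV = 2.365668
  t = 3.0000: CF_t = 2.500000, DF = 0.920493, PV = 2.301233
  t = 4.0000: CF_t = 2.500000, DF = 0.895422, PV = 2.238554
  t = 5.0000: CF_t = 2.500000, DF = 0.871033, PV = 2.177582
  t = 6.0000: CF_t = 2.500000, DF = 0.847308, PV = 2.118270
  t = 7.0000: CF_t = 2.500000, DF = 0.824230, PV = 2.060574
  t = 8.0000: CF_t = 2.500000, DF = 0.801780, PV = 2.004449
  t = 9.0000: CF_t = 2.500000, DF = 0.779941, PV = 1.949853
  t = 10.0000: CF_t = 102.500000, DF = 0.758698, PV = 77.766530
Price P = sum_t PV_t = 97.414620

Answer: Price = 97.4146


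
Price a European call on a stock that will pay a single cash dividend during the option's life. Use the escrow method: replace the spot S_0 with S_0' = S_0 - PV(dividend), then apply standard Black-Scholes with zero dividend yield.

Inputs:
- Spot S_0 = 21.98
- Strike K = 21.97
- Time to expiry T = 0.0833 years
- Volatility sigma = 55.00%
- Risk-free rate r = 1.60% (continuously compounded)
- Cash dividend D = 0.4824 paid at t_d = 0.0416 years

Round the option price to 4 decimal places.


PV(D) = D * exp(-r * t_d) = 0.4824 * 0.99933462 = 0.48207902
S_0' = S_0 - PV(D) = 21.9800 - 0.48207902 = 21.49792098
d1 = (ln(S_0'/K) + (r + sigma^2/2)*T) / (sigma*sqrt(T)) = -0.04907239
d2 = d1 - sigma*sqrt(T) = -0.20781195
exp(-rT) = 0.99866809
N(d1) = 0.48043080; N(d2) = 0.41768790
C = S_0' * N(d1) - K * exp(-rT) * N(d2) = 21.49792098 * 0.48043080 - 21.9700 * 0.99866809 * 0.41768790 = 1.1639

Answer: Price = 1.1639


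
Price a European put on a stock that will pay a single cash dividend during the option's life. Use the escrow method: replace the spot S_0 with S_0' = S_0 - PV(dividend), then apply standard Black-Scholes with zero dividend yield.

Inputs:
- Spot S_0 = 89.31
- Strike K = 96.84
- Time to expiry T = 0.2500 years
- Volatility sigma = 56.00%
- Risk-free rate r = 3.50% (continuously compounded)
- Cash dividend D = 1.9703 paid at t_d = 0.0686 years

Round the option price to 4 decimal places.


PV(D) = D * exp(-r * t_d) = 1.9703 * 0.99760188 = 1.96557498
S_0' = S_0 - PV(D) = 89.3100 - 1.96557498 = 87.34442502
d1 = (ln(S_0'/K) + (r + sigma^2/2)*T) / (sigma*sqrt(T)) = -0.19732472
d2 = d1 - sigma*sqrt(T) = -0.47732472
exp(-rT) = 0.99128817
N(-d1) = 0.57821328; N(-d2) = 0.68343454
P = K * exp(-rT) * N(-d2) - S_0' * N(-d1) = 96.8400 * 0.99128817 * 0.68343454 - 87.34442502 * 0.57821328 = 15.1035

Answer: Price = 15.1035


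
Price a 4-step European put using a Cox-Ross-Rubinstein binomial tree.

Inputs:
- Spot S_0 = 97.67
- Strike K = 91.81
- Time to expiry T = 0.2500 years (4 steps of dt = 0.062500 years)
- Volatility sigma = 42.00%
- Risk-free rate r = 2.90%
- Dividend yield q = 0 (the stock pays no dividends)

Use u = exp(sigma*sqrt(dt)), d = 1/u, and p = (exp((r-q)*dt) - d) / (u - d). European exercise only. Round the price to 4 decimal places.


dt = T/N = 0.062500
u = exp(sigma*sqrt(dt)) = 1.110711; d = 1/u = 0.900325
p = (exp((r-q)*dt) - d) / (u - d) = 0.482397
Discount per step: exp(-r*dt) = 0.998189
Stock lattice S(k, i) with i counting down-moves:
  k=0: S(0,0) = 97.6700
  k=1: S(1,0) = 108.4831; S(1,1) = 87.9347
  k=2: S(2,0) = 120.4933; S(2,1) = 97.6700; S(2,2) = 79.1698
  k=3: S(3,0) = 133.8332; S(3,1) = 108.4831; S(3,2) = 87.9347; S(3,3) = 71.2785
  k=4: S(4,0) = 148.6500; S(4,1) = 120.4933; S(4,2) = 97.6700; S(4,3) = 79.1698; S(4,4) = 64.1738
Terminal payoffs V(N, i) = max(K - S_T, 0):
  V(4,0) = 0.000000; V(4,1) = 0.000000; V(4,2) = 0.000000; V(4,3) = 12.640237; V(4,4) = 27.636237
Backward induction: V(k, i) = exp(-r*dt) * [p * V(k+1, i) + (1-p) * V(k+1, i+1)].
  V(3,0) = exp(-r*dt) * [p*0.000000 + (1-p)*0.000000] = 0.000000
  V(3,1) = exp(-r*dt) * [p*0.000000 + (1-p)*0.000000] = 0.000000
  V(3,2) = exp(-r*dt) * [p*0.000000 + (1-p)*12.640237] = 6.530776
  V(3,3) = exp(-r*dt) * [p*12.640237 + (1-p)*27.636237] = 20.365266
  V(2,0) = exp(-r*dt) * [p*0.000000 + (1-p)*0.000000] = 0.000000
  V(2,1) = exp(-r*dt) * [p*0.000000 + (1-p)*6.530776] = 3.374228
  V(2,2) = exp(-r*dt) * [p*6.530776 + (1-p)*20.365266] = 13.666756
  V(1,0) = exp(-r*dt) * [p*0.000000 + (1-p)*3.374228] = 1.743348
  V(1,1) = exp(-r*dt) * [p*3.374228 + (1-p)*13.666756] = 8.685914
  V(0,0) = exp(-r*dt) * [p*1.743348 + (1-p)*8.685914] = 5.327176

Answer: Price = V(0,0) = 5.3272
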